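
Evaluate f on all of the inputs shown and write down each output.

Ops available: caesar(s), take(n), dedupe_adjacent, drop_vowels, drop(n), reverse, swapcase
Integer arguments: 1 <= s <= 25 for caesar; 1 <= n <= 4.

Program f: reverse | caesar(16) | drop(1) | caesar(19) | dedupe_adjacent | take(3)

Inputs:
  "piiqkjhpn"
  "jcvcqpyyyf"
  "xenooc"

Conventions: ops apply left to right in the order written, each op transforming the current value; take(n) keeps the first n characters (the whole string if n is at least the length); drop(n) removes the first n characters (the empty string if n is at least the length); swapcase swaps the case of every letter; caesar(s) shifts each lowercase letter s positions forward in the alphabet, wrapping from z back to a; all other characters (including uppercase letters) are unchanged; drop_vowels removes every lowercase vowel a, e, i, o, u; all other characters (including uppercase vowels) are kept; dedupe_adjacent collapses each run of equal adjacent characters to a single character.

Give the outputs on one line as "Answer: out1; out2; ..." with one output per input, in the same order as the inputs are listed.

"yqs"; "hyz"; "xwn"

Execution, op by op:
  "piiqkjhpn" -> "nphjkqiip" -> "dfxzagyyf" -> "fxzagyyf" -> "yqstzrry" -> "yqstzry" -> "yqs"
  "jcvcqpyyyf" -> "fyyypqcvcj" -> "vooofgslsz" -> "ooofgslsz" -> "hhhyzlels" -> "hyzlels" -> "hyz"
  "xenooc" -> "coonex" -> "seedun" -> "eedun" -> "xxwng" -> "xwng" -> "xwn"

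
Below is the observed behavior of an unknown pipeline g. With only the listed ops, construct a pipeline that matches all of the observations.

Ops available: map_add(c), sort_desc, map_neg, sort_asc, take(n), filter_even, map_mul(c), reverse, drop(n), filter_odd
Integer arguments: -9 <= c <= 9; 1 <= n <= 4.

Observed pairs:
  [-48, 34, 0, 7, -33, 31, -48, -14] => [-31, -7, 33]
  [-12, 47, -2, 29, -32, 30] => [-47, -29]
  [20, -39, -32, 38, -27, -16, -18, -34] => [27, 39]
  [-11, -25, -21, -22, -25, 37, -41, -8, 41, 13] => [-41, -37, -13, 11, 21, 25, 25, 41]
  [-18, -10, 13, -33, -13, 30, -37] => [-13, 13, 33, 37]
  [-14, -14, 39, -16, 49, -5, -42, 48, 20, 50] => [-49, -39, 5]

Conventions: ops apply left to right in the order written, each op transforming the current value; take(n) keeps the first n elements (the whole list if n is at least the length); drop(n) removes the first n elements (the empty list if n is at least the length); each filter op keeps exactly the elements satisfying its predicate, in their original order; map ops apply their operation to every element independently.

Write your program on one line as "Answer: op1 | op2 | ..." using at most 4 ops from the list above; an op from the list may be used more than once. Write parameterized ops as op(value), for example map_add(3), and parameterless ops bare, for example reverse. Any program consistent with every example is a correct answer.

sort_asc | reverse | filter_odd | map_mul(-1)

Check, running the answer program on each example:
  [-48, 34, 0, 7, -33, 31, -48, -14] -> [-48, -48, -33, -14, 0, 7, 31, 34] -> [34, 31, 7, 0, -14, -33, -48, -48] -> [31, 7, -33] -> [-31, -7, 33]
  [-12, 47, -2, 29, -32, 30] -> [-32, -12, -2, 29, 30, 47] -> [47, 30, 29, -2, -12, -32] -> [47, 29] -> [-47, -29]
  [20, -39, -32, 38, -27, -16, -18, -34] -> [-39, -34, -32, -27, -18, -16, 20, 38] -> [38, 20, -16, -18, -27, -32, -34, -39] -> [-27, -39] -> [27, 39]
  [-11, -25, -21, -22, -25, 37, -41, -8, 41, 13] -> [-41, -25, -25, -22, -21, -11, -8, 13, 37, 41] -> [41, 37, 13, -8, -11, -21, -22, -25, -25, -41] -> [41, 37, 13, -11, -21, -25, -25, -41] -> [-41, -37, -13, 11, 21, 25, 25, 41]
  [-18, -10, 13, -33, -13, 30, -37] -> [-37, -33, -18, -13, -10, 13, 30] -> [30, 13, -10, -13, -18, -33, -37] -> [13, -13, -33, -37] -> [-13, 13, 33, 37]
  [-14, -14, 39, -16, 49, -5, -42, 48, 20, 50] -> [-42, -16, -14, -14, -5, 20, 39, 48, 49, 50] -> [50, 49, 48, 39, 20, -5, -14, -14, -16, -42] -> [49, 39, -5] -> [-49, -39, 5]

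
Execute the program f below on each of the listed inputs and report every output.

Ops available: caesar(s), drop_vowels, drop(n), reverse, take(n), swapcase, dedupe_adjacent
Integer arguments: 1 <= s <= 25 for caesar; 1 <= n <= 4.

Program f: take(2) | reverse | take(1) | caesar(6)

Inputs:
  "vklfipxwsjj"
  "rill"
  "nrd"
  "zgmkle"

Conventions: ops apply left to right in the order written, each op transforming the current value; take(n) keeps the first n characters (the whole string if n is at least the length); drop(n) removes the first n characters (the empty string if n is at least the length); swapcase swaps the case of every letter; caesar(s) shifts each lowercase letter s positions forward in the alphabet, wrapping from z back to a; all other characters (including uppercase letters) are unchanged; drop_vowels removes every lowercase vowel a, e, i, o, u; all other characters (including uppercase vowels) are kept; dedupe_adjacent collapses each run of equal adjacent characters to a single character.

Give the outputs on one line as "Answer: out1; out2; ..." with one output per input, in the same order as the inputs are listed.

Execution, op by op:
  "vklfipxwsjj" -> "vk" -> "kv" -> "k" -> "q"
  "rill" -> "ri" -> "ir" -> "i" -> "o"
  "nrd" -> "nr" -> "rn" -> "r" -> "x"
  "zgmkle" -> "zg" -> "gz" -> "g" -> "m"

"q"; "o"; "x"; "m"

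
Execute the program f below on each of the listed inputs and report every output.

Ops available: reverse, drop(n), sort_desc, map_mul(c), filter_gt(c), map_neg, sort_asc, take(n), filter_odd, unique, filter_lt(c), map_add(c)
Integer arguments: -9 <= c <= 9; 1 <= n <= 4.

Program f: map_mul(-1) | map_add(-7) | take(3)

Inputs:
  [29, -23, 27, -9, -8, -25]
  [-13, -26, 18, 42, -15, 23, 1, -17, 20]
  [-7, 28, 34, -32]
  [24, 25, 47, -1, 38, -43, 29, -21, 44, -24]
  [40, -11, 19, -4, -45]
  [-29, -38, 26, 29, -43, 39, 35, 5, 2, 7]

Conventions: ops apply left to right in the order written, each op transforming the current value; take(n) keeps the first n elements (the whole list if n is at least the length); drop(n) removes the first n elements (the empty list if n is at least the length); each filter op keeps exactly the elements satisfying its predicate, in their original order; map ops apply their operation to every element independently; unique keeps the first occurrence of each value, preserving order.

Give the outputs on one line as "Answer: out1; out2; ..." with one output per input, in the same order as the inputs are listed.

[-36, 16, -34]; [6, 19, -25]; [0, -35, -41]; [-31, -32, -54]; [-47, 4, -26]; [22, 31, -33]

Execution, op by op:
  [29, -23, 27, -9, -8, -25] -> [-29, 23, -27, 9, 8, 25] -> [-36, 16, -34, 2, 1, 18] -> [-36, 16, -34]
  [-13, -26, 18, 42, -15, 23, 1, -17, 20] -> [13, 26, -18, -42, 15, -23, -1, 17, -20] -> [6, 19, -25, -49, 8, -30, -8, 10, -27] -> [6, 19, -25]
  [-7, 28, 34, -32] -> [7, -28, -34, 32] -> [0, -35, -41, 25] -> [0, -35, -41]
  [24, 25, 47, -1, 38, -43, 29, -21, 44, -24] -> [-24, -25, -47, 1, -38, 43, -29, 21, -44, 24] -> [-31, -32, -54, -6, -45, 36, -36, 14, -51, 17] -> [-31, -32, -54]
  [40, -11, 19, -4, -45] -> [-40, 11, -19, 4, 45] -> [-47, 4, -26, -3, 38] -> [-47, 4, -26]
  [-29, -38, 26, 29, -43, 39, 35, 5, 2, 7] -> [29, 38, -26, -29, 43, -39, -35, -5, -2, -7] -> [22, 31, -33, -36, 36, -46, -42, -12, -9, -14] -> [22, 31, -33]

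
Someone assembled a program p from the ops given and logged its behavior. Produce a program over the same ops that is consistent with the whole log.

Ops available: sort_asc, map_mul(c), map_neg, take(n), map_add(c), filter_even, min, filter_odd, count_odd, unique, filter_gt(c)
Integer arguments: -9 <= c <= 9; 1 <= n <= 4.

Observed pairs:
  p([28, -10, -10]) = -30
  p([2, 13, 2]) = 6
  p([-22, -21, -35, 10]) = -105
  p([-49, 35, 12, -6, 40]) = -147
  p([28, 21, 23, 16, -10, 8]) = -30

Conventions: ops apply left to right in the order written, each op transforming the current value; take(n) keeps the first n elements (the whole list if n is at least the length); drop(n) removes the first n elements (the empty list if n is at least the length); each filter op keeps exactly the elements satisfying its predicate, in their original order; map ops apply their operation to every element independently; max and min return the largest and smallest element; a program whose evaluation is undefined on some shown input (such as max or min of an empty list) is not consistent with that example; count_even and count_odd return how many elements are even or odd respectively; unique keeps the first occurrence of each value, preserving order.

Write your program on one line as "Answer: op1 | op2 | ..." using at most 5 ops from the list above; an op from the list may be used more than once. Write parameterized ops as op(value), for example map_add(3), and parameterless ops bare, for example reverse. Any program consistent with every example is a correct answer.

sort_asc | take(3) | map_mul(3) | min

Check, running the answer program on each example:
  [28, -10, -10] -> [-10, -10, 28] -> [-10, -10, 28] -> [-30, -30, 84] -> -30
  [2, 13, 2] -> [2, 2, 13] -> [2, 2, 13] -> [6, 6, 39] -> 6
  [-22, -21, -35, 10] -> [-35, -22, -21, 10] -> [-35, -22, -21] -> [-105, -66, -63] -> -105
  [-49, 35, 12, -6, 40] -> [-49, -6, 12, 35, 40] -> [-49, -6, 12] -> [-147, -18, 36] -> -147
  [28, 21, 23, 16, -10, 8] -> [-10, 8, 16, 21, 23, 28] -> [-10, 8, 16] -> [-30, 24, 48] -> -30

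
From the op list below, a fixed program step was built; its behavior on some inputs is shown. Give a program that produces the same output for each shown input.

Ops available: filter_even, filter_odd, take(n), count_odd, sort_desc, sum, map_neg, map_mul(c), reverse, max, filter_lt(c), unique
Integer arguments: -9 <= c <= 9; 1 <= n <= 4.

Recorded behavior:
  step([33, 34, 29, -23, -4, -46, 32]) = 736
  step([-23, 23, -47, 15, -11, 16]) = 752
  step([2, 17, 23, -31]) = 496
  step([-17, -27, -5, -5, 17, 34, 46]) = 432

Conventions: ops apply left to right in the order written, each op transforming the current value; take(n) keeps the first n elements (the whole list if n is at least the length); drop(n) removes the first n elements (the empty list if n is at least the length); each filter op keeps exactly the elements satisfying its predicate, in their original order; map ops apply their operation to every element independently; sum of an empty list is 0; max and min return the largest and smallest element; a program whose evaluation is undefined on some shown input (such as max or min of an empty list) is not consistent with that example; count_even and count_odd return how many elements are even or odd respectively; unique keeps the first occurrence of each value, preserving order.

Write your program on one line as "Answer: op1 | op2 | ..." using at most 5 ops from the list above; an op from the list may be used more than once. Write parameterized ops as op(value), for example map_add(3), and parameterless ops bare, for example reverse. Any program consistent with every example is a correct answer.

map_mul(-8) | sort_desc | take(1) | map_mul(2) | sum

Check, running the answer program on each example:
  [33, 34, 29, -23, -4, -46, 32] -> [-264, -272, -232, 184, 32, 368, -256] -> [368, 184, 32, -232, -256, -264, -272] -> [368] -> [736] -> 736
  [-23, 23, -47, 15, -11, 16] -> [184, -184, 376, -120, 88, -128] -> [376, 184, 88, -120, -128, -184] -> [376] -> [752] -> 752
  [2, 17, 23, -31] -> [-16, -136, -184, 248] -> [248, -16, -136, -184] -> [248] -> [496] -> 496
  [-17, -27, -5, -5, 17, 34, 46] -> [136, 216, 40, 40, -136, -272, -368] -> [216, 136, 40, 40, -136, -272, -368] -> [216] -> [432] -> 432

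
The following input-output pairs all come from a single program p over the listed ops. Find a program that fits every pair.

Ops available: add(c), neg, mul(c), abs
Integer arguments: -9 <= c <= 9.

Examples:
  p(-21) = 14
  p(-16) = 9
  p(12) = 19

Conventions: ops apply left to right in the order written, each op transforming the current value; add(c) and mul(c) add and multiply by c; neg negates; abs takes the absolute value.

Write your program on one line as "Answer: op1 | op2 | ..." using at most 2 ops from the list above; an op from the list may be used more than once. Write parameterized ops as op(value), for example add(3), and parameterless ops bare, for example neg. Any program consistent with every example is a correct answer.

add(7) | abs

Check, running the answer program on each example:
  -21 -> -14 -> 14
  -16 -> -9 -> 9
  12 -> 19 -> 19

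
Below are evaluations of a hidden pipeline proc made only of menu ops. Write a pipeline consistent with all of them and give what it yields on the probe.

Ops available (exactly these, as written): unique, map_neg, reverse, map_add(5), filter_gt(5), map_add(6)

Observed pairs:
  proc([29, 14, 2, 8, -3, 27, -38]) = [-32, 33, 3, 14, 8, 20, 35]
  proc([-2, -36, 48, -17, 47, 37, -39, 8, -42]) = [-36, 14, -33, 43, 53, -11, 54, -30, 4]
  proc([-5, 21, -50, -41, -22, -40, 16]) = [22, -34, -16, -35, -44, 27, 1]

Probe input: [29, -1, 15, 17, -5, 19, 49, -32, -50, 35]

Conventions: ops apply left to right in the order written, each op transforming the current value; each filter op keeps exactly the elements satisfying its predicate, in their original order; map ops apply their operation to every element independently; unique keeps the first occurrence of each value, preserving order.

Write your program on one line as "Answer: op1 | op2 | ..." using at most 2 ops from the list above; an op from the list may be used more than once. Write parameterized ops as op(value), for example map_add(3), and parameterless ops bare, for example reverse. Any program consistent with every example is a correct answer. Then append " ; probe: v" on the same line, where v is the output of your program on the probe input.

reverse | map_add(6) ; probe: [41, -44, -26, 55, 25, 1, 23, 21, 5, 35]

Check, running the answer program on each example:
  [29, 14, 2, 8, -3, 27, -38] -> [-38, 27, -3, 8, 2, 14, 29] -> [-32, 33, 3, 14, 8, 20, 35]
  [-2, -36, 48, -17, 47, 37, -39, 8, -42] -> [-42, 8, -39, 37, 47, -17, 48, -36, -2] -> [-36, 14, -33, 43, 53, -11, 54, -30, 4]
  [-5, 21, -50, -41, -22, -40, 16] -> [16, -40, -22, -41, -50, 21, -5] -> [22, -34, -16, -35, -44, 27, 1]
  probe: [29, -1, 15, 17, -5, 19, 49, -32, -50, 35] -> [35, -50, -32, 49, 19, -5, 17, 15, -1, 29] -> [41, -44, -26, 55, 25, 1, 23, 21, 5, 35]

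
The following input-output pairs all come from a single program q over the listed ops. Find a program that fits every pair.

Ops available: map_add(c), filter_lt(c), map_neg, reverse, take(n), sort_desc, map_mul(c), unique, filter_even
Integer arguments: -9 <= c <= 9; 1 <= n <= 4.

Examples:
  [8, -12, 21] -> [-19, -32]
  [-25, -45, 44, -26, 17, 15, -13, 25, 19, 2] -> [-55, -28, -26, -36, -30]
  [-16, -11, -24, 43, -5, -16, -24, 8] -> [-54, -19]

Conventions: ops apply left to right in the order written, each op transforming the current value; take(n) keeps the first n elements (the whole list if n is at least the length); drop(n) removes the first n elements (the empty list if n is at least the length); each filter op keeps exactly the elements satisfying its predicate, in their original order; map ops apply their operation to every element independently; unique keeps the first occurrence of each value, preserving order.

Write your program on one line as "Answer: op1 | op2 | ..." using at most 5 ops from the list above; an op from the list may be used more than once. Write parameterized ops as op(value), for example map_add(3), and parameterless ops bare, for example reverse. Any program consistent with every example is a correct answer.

map_neg | filter_lt(-2) | map_add(-7) | map_add(-4)

Check, running the answer program on each example:
  [8, -12, 21] -> [-8, 12, -21] -> [-8, -21] -> [-15, -28] -> [-19, -32]
  [-25, -45, 44, -26, 17, 15, -13, 25, 19, 2] -> [25, 45, -44, 26, -17, -15, 13, -25, -19, -2] -> [-44, -17, -15, -25, -19] -> [-51, -24, -22, -32, -26] -> [-55, -28, -26, -36, -30]
  [-16, -11, -24, 43, -5, -16, -24, 8] -> [16, 11, 24, -43, 5, 16, 24, -8] -> [-43, -8] -> [-50, -15] -> [-54, -19]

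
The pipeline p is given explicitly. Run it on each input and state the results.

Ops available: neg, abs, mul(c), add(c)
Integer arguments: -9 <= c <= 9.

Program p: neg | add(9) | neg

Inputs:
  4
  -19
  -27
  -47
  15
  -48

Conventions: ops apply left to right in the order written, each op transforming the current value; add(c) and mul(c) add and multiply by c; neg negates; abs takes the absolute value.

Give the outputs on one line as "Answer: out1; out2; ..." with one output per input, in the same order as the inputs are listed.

Execution, op by op:
  4 -> -4 -> 5 -> -5
  -19 -> 19 -> 28 -> -28
  -27 -> 27 -> 36 -> -36
  -47 -> 47 -> 56 -> -56
  15 -> -15 -> -6 -> 6
  -48 -> 48 -> 57 -> -57

-5; -28; -36; -56; 6; -57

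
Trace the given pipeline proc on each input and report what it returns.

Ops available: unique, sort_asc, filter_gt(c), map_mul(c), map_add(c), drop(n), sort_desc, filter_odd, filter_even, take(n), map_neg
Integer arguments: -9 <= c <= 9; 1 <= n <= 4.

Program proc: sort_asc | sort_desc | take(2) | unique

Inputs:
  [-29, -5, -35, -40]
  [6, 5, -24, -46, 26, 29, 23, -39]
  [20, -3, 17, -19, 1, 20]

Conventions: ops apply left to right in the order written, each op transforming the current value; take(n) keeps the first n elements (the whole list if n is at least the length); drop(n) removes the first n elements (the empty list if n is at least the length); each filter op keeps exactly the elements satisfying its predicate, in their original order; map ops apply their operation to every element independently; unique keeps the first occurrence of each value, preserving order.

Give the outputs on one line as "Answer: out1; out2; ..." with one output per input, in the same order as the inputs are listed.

Execution, op by op:
  [-29, -5, -35, -40] -> [-40, -35, -29, -5] -> [-5, -29, -35, -40] -> [-5, -29] -> [-5, -29]
  [6, 5, -24, -46, 26, 29, 23, -39] -> [-46, -39, -24, 5, 6, 23, 26, 29] -> [29, 26, 23, 6, 5, -24, -39, -46] -> [29, 26] -> [29, 26]
  [20, -3, 17, -19, 1, 20] -> [-19, -3, 1, 17, 20, 20] -> [20, 20, 17, 1, -3, -19] -> [20, 20] -> [20]

[-5, -29]; [29, 26]; [20]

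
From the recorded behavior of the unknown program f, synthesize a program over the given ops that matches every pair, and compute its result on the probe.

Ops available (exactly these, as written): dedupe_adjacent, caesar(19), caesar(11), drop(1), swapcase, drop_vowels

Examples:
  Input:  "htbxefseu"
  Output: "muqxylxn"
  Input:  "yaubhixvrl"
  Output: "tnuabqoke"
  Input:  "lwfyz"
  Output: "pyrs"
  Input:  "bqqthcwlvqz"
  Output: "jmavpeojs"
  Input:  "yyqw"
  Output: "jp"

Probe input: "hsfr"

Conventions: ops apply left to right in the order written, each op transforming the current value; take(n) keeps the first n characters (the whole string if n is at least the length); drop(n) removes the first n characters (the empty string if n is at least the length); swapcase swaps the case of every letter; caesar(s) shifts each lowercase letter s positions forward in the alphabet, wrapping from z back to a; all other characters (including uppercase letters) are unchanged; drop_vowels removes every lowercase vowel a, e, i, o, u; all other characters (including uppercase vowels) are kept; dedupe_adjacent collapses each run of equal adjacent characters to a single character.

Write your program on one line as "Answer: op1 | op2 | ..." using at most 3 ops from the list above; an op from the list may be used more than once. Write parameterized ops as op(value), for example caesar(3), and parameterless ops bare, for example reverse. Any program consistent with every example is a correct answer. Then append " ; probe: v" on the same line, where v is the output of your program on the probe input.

caesar(19) | dedupe_adjacent | drop(1) ; probe: "lyk"

Check, running the answer program on each example:
  "htbxefseu" -> "amuqxylxn" -> "amuqxylxn" -> "muqxylxn"
  "yaubhixvrl" -> "rtnuabqoke" -> "rtnuabqoke" -> "tnuabqoke"
  "lwfyz" -> "epyrs" -> "epyrs" -> "pyrs"
  "bqqthcwlvqz" -> "ujjmavpeojs" -> "ujmavpeojs" -> "jmavpeojs"
  "yyqw" -> "rrjp" -> "rjp" -> "jp"
  probe: "hsfr" -> "alyk" -> "alyk" -> "lyk"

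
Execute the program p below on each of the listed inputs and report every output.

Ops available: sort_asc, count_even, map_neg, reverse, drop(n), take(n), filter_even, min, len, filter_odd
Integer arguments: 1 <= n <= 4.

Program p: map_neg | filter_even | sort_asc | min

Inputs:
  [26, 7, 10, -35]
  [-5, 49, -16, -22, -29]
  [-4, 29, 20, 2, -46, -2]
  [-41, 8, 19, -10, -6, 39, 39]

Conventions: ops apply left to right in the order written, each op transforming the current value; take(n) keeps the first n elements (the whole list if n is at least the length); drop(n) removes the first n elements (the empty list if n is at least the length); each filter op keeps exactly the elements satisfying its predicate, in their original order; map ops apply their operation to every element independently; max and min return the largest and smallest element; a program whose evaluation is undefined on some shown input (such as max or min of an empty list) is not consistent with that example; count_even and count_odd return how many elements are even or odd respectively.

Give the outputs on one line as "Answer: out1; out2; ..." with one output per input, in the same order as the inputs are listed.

Execution, op by op:
  [26, 7, 10, -35] -> [-26, -7, -10, 35] -> [-26, -10] -> [-26, -10] -> -26
  [-5, 49, -16, -22, -29] -> [5, -49, 16, 22, 29] -> [16, 22] -> [16, 22] -> 16
  [-4, 29, 20, 2, -46, -2] -> [4, -29, -20, -2, 46, 2] -> [4, -20, -2, 46, 2] -> [-20, -2, 2, 4, 46] -> -20
  [-41, 8, 19, -10, -6, 39, 39] -> [41, -8, -19, 10, 6, -39, -39] -> [-8, 10, 6] -> [-8, 6, 10] -> -8

-26; 16; -20; -8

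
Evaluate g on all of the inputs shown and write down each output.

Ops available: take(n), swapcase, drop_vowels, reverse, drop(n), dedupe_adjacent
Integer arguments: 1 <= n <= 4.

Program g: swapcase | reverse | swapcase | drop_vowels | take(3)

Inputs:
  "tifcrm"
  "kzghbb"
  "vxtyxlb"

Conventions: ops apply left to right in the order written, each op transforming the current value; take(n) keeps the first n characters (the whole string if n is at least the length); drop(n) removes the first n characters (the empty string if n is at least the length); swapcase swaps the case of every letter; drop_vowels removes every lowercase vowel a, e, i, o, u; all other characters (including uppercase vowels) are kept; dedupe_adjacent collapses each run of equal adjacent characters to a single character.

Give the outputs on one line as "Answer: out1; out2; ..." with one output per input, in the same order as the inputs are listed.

Execution, op by op:
  "tifcrm" -> "TIFCRM" -> "MRCFIT" -> "mrcfit" -> "mrcft" -> "mrc"
  "kzghbb" -> "KZGHBB" -> "BBHGZK" -> "bbhgzk" -> "bbhgzk" -> "bbh"
  "vxtyxlb" -> "VXTYXLB" -> "BLXYTXV" -> "blxytxv" -> "blxytxv" -> "blx"

"mrc"; "bbh"; "blx"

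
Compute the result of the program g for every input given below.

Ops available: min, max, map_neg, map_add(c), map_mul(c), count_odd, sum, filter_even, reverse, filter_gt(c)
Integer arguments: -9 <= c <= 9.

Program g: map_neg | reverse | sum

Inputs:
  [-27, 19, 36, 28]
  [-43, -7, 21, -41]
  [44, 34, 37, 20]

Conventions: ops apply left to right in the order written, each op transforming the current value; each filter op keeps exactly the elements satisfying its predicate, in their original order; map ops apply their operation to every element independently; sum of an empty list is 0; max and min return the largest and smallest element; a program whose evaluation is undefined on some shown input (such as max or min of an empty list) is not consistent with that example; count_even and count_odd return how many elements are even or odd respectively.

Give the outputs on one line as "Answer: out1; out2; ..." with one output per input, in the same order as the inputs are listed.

-56; 70; -135

Execution, op by op:
  [-27, 19, 36, 28] -> [27, -19, -36, -28] -> [-28, -36, -19, 27] -> -56
  [-43, -7, 21, -41] -> [43, 7, -21, 41] -> [41, -21, 7, 43] -> 70
  [44, 34, 37, 20] -> [-44, -34, -37, -20] -> [-20, -37, -34, -44] -> -135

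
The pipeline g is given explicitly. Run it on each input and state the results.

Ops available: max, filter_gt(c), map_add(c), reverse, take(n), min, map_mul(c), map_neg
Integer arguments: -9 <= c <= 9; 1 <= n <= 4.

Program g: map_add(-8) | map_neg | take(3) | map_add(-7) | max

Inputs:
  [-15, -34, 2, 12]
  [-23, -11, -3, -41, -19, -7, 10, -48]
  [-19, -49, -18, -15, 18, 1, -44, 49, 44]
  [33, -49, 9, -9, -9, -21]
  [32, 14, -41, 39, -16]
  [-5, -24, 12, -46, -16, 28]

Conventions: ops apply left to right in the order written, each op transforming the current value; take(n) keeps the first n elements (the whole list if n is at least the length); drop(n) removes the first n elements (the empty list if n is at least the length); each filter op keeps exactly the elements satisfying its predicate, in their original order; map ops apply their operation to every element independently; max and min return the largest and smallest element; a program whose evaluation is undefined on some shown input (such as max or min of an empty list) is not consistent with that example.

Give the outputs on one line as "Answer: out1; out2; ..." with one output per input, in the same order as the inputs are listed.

Execution, op by op:
  [-15, -34, 2, 12] -> [-23, -42, -6, 4] -> [23, 42, 6, -4] -> [23, 42, 6] -> [16, 35, -1] -> 35
  [-23, -11, -3, -41, -19, -7, 10, -48] -> [-31, -19, -11, -49, -27, -15, 2, -56] -> [31, 19, 11, 49, 27, 15, -2, 56] -> [31, 19, 11] -> [24, 12, 4] -> 24
  [-19, -49, -18, -15, 18, 1, -44, 49, 44] -> [-27, -57, -26, -23, 10, -7, -52, 41, 36] -> [27, 57, 26, 23, -10, 7, 52, -41, -36] -> [27, 57, 26] -> [20, 50, 19] -> 50
  [33, -49, 9, -9, -9, -21] -> [25, -57, 1, -17, -17, -29] -> [-25, 57, -1, 17, 17, 29] -> [-25, 57, -1] -> [-32, 50, -8] -> 50
  [32, 14, -41, 39, -16] -> [24, 6, -49, 31, -24] -> [-24, -6, 49, -31, 24] -> [-24, -6, 49] -> [-31, -13, 42] -> 42
  [-5, -24, 12, -46, -16, 28] -> [-13, -32, 4, -54, -24, 20] -> [13, 32, -4, 54, 24, -20] -> [13, 32, -4] -> [6, 25, -11] -> 25

35; 24; 50; 50; 42; 25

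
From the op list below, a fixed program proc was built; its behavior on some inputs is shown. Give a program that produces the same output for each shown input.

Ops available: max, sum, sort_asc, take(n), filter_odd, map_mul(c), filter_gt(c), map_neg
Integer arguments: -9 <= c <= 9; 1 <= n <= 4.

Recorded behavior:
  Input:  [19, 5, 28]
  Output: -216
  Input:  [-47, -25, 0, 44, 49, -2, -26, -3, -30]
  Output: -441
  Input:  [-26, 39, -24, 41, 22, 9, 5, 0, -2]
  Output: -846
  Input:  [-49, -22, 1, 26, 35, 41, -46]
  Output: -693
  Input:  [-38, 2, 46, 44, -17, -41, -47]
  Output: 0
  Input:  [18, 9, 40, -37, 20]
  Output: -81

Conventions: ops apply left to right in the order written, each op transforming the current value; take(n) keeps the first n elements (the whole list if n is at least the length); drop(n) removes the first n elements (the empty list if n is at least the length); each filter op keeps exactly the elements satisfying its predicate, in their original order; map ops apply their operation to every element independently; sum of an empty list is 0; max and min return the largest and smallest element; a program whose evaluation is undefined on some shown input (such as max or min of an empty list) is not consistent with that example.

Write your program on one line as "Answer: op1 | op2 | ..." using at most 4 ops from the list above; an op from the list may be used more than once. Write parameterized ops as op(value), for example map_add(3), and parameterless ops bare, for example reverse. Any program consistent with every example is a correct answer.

filter_gt(-2) | map_mul(-9) | filter_odd | sum

Check, running the answer program on each example:
  [19, 5, 28] -> [19, 5, 28] -> [-171, -45, -252] -> [-171, -45] -> -216
  [-47, -25, 0, 44, 49, -2, -26, -3, -30] -> [0, 44, 49] -> [0, -396, -441] -> [-441] -> -441
  [-26, 39, -24, 41, 22, 9, 5, 0, -2] -> [39, 41, 22, 9, 5, 0] -> [-351, -369, -198, -81, -45, 0] -> [-351, -369, -81, -45] -> -846
  [-49, -22, 1, 26, 35, 41, -46] -> [1, 26, 35, 41] -> [-9, -234, -315, -369] -> [-9, -315, -369] -> -693
  [-38, 2, 46, 44, -17, -41, -47] -> [2, 46, 44] -> [-18, -414, -396] -> [] -> 0
  [18, 9, 40, -37, 20] -> [18, 9, 40, 20] -> [-162, -81, -360, -180] -> [-81] -> -81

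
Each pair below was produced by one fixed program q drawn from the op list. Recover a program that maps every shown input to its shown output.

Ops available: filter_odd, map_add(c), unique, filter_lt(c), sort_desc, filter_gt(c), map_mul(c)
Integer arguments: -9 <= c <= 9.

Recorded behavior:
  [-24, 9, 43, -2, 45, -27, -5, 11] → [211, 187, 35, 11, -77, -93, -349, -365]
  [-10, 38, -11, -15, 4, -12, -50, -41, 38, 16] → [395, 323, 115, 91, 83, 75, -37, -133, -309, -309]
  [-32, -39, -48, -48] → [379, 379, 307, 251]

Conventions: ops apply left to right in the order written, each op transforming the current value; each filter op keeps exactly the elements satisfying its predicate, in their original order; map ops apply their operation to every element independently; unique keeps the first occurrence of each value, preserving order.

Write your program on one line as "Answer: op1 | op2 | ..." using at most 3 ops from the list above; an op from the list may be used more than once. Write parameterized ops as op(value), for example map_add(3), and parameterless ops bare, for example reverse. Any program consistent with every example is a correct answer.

map_mul(-8) | map_add(-5) | sort_desc

Check, running the answer program on each example:
  [-24, 9, 43, -2, 45, -27, -5, 11] -> [192, -72, -344, 16, -360, 216, 40, -88] -> [187, -77, -349, 11, -365, 211, 35, -93] -> [211, 187, 35, 11, -77, -93, -349, -365]
  [-10, 38, -11, -15, 4, -12, -50, -41, 38, 16] -> [80, -304, 88, 120, -32, 96, 400, 328, -304, -128] -> [75, -309, 83, 115, -37, 91, 395, 323, -309, -133] -> [395, 323, 115, 91, 83, 75, -37, -133, -309, -309]
  [-32, -39, -48, -48] -> [256, 312, 384, 384] -> [251, 307, 379, 379] -> [379, 379, 307, 251]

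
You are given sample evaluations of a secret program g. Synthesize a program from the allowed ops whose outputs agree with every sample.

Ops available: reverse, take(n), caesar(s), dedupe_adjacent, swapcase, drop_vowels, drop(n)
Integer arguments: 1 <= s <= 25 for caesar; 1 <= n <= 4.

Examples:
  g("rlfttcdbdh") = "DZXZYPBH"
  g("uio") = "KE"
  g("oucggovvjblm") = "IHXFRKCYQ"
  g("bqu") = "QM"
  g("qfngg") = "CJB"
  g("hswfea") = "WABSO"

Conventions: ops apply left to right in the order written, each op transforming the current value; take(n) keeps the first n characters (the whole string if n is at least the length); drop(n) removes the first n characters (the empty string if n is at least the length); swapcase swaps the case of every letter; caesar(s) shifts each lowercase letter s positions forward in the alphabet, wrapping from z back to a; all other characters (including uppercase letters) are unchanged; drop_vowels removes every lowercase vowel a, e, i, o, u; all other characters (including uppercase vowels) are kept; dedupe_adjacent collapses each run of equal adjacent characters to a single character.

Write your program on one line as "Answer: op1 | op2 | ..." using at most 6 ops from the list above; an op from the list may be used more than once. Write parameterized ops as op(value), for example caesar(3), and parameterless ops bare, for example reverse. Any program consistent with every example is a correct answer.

dedupe_adjacent | caesar(22) | drop(1) | reverse | swapcase

Check, running the answer program on each example:
  "rlfttcdbdh" -> "rlftcdbdh" -> "nhbpyzxzd" -> "hbpyzxzd" -> "dzxzypbh" -> "DZXZYPBH"
  "uio" -> "uio" -> "qek" -> "ek" -> "ke" -> "KE"
  "oucggovvjblm" -> "oucgovjblm" -> "kqyckrfxhi" -> "qyckrfxhi" -> "ihxfrkcyq" -> "IHXFRKCYQ"
  "bqu" -> "bqu" -> "xmq" -> "mq" -> "qm" -> "QM"
  "qfngg" -> "qfng" -> "mbjc" -> "bjc" -> "cjb" -> "CJB"
  "hswfea" -> "hswfea" -> "dosbaw" -> "osbaw" -> "wabso" -> "WABSO"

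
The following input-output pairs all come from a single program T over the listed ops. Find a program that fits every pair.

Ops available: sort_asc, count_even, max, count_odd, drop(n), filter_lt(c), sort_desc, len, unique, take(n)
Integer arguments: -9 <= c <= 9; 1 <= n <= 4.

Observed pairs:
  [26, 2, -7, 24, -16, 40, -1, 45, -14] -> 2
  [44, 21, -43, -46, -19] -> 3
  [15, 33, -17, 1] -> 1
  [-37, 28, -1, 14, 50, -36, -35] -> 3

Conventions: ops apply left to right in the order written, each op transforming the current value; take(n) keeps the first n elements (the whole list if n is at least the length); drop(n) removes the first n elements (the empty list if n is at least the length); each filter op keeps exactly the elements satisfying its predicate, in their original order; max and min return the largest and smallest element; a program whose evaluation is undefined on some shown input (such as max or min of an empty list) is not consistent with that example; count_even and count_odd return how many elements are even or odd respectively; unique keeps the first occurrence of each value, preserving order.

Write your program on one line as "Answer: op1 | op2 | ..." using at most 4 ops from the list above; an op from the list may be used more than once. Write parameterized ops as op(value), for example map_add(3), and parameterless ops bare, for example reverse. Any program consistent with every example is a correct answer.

filter_lt(-8) | sort_desc | len

Check, running the answer program on each example:
  [26, 2, -7, 24, -16, 40, -1, 45, -14] -> [-16, -14] -> [-14, -16] -> 2
  [44, 21, -43, -46, -19] -> [-43, -46, -19] -> [-19, -43, -46] -> 3
  [15, 33, -17, 1] -> [-17] -> [-17] -> 1
  [-37, 28, -1, 14, 50, -36, -35] -> [-37, -36, -35] -> [-35, -36, -37] -> 3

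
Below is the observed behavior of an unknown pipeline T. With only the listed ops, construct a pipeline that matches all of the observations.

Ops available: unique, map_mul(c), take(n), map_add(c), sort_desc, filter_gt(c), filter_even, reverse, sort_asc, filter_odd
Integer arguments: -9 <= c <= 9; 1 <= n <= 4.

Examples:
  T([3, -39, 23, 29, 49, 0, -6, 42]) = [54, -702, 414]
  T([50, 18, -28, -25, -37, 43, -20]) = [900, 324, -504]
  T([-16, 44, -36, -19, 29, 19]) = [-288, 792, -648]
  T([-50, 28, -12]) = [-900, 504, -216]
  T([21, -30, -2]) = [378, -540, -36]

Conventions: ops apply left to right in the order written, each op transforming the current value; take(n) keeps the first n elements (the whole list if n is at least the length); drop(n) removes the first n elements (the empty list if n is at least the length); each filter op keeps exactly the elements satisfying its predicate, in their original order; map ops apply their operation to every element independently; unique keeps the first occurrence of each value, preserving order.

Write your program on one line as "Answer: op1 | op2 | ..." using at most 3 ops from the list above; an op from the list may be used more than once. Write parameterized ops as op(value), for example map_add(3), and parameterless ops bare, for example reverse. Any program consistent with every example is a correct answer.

map_mul(-9) | map_mul(-2) | take(3)

Check, running the answer program on each example:
  [3, -39, 23, 29, 49, 0, -6, 42] -> [-27, 351, -207, -261, -441, 0, 54, -378] -> [54, -702, 414, 522, 882, 0, -108, 756] -> [54, -702, 414]
  [50, 18, -28, -25, -37, 43, -20] -> [-450, -162, 252, 225, 333, -387, 180] -> [900, 324, -504, -450, -666, 774, -360] -> [900, 324, -504]
  [-16, 44, -36, -19, 29, 19] -> [144, -396, 324, 171, -261, -171] -> [-288, 792, -648, -342, 522, 342] -> [-288, 792, -648]
  [-50, 28, -12] -> [450, -252, 108] -> [-900, 504, -216] -> [-900, 504, -216]
  [21, -30, -2] -> [-189, 270, 18] -> [378, -540, -36] -> [378, -540, -36]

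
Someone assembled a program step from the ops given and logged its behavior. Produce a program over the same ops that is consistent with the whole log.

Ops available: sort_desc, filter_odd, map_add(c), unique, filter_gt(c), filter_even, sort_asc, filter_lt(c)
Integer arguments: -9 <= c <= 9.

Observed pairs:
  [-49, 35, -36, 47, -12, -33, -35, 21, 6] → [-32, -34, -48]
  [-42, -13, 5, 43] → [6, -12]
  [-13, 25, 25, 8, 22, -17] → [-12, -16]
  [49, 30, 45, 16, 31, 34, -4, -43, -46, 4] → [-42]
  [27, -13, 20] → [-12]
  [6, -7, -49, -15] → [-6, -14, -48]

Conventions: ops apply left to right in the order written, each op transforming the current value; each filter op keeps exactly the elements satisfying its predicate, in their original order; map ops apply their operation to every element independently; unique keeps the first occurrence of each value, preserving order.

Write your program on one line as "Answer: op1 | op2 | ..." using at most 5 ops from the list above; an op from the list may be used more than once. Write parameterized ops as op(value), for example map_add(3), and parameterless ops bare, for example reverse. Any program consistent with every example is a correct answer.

filter_odd | map_add(1) | sort_desc | filter_lt(8)

Check, running the answer program on each example:
  [-49, 35, -36, 47, -12, -33, -35, 21, 6] -> [-49, 35, 47, -33, -35, 21] -> [-48, 36, 48, -32, -34, 22] -> [48, 36, 22, -32, -34, -48] -> [-32, -34, -48]
  [-42, -13, 5, 43] -> [-13, 5, 43] -> [-12, 6, 44] -> [44, 6, -12] -> [6, -12]
  [-13, 25, 25, 8, 22, -17] -> [-13, 25, 25, -17] -> [-12, 26, 26, -16] -> [26, 26, -12, -16] -> [-12, -16]
  [49, 30, 45, 16, 31, 34, -4, -43, -46, 4] -> [49, 45, 31, -43] -> [50, 46, 32, -42] -> [50, 46, 32, -42] -> [-42]
  [27, -13, 20] -> [27, -13] -> [28, -12] -> [28, -12] -> [-12]
  [6, -7, -49, -15] -> [-7, -49, -15] -> [-6, -48, -14] -> [-6, -14, -48] -> [-6, -14, -48]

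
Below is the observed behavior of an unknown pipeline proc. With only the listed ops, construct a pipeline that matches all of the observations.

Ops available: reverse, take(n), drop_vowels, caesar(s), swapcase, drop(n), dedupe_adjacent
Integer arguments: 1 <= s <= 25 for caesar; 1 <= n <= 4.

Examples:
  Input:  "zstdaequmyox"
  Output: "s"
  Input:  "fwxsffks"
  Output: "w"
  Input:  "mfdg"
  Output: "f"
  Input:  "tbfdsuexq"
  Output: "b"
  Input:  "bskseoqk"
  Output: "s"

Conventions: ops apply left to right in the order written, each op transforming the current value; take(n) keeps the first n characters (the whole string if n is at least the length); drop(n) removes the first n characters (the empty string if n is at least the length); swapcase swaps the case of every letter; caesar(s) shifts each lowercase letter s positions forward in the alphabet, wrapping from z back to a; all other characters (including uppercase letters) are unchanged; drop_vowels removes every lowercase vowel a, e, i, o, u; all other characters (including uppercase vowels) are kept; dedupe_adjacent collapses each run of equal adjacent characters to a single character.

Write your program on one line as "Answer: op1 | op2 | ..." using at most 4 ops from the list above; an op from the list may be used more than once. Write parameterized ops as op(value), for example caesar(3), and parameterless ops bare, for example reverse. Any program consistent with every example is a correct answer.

drop(1) | dedupe_adjacent | take(1)

Check, running the answer program on each example:
  "zstdaequmyox" -> "stdaequmyox" -> "stdaequmyox" -> "s"
  "fwxsffks" -> "wxsffks" -> "wxsfks" -> "w"
  "mfdg" -> "fdg" -> "fdg" -> "f"
  "tbfdsuexq" -> "bfdsuexq" -> "bfdsuexq" -> "b"
  "bskseoqk" -> "skseoqk" -> "skseoqk" -> "s"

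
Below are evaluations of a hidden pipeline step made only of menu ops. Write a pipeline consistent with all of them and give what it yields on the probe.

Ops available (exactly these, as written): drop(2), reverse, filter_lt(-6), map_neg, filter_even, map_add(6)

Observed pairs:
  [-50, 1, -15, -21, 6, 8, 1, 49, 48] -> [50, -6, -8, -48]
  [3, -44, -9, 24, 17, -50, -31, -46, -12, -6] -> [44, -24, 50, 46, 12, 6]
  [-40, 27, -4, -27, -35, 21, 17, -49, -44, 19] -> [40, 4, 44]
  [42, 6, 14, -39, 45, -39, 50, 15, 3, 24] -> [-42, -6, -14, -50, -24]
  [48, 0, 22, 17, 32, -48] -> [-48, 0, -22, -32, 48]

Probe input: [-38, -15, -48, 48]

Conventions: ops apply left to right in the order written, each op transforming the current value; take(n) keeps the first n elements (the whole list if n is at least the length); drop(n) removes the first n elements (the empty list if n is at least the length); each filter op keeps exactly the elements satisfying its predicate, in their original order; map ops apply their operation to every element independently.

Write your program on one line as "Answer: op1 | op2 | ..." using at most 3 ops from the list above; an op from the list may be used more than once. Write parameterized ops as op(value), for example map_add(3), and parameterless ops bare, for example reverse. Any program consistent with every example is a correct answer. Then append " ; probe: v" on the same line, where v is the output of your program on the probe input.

map_neg | filter_even ; probe: [38, 48, -48]

Check, running the answer program on each example:
  [-50, 1, -15, -21, 6, 8, 1, 49, 48] -> [50, -1, 15, 21, -6, -8, -1, -49, -48] -> [50, -6, -8, -48]
  [3, -44, -9, 24, 17, -50, -31, -46, -12, -6] -> [-3, 44, 9, -24, -17, 50, 31, 46, 12, 6] -> [44, -24, 50, 46, 12, 6]
  [-40, 27, -4, -27, -35, 21, 17, -49, -44, 19] -> [40, -27, 4, 27, 35, -21, -17, 49, 44, -19] -> [40, 4, 44]
  [42, 6, 14, -39, 45, -39, 50, 15, 3, 24] -> [-42, -6, -14, 39, -45, 39, -50, -15, -3, -24] -> [-42, -6, -14, -50, -24]
  [48, 0, 22, 17, 32, -48] -> [-48, 0, -22, -17, -32, 48] -> [-48, 0, -22, -32, 48]
  probe: [-38, -15, -48, 48] -> [38, 15, 48, -48] -> [38, 48, -48]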